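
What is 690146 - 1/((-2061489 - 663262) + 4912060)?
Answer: 1509562557113/2187309 ≈ 6.9015e+5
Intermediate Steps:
690146 - 1/((-2061489 - 663262) + 4912060) = 690146 - 1/(-2724751 + 4912060) = 690146 - 1/2187309 = 1509562557113/2187309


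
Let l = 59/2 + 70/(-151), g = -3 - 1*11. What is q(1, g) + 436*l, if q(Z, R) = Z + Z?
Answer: 1911944/151 ≈ 12662.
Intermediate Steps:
g = -14 (g = -3 - 11 = -14)
q(Z, R) = 2*Z
l = 8769/302 (l = 59*(1/2) + 70*(-1/151) = 59/2 - 70/151 = 8769/302 ≈ 29.036)
q(1, g) + 436*l = 2*1 + 436*(8769/302) = 2 + 1911642/151 = 1911944/151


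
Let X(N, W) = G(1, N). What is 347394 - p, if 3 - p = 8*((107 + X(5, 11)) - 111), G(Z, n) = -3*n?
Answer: 347239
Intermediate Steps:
X(N, W) = -3*N
p = 155 (p = 3 - 8*((107 - 3*5) - 111) = 3 - 8*((107 - 15) - 111) = 3 - 8*(92 - 111) = 3 - 8*(-19) = 3 - 1*(-152) = 3 + 152 = 155)
347394 - p = 347394 - 1*155 = 347394 - 155 = 347239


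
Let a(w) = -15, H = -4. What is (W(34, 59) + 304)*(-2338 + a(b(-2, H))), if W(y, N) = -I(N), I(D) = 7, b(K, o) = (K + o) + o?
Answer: -698841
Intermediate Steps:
b(K, o) = K + 2*o
W(y, N) = -7 (W(y, N) = -1*7 = -7)
(W(34, 59) + 304)*(-2338 + a(b(-2, H))) = (-7 + 304)*(-2338 - 15) = 297*(-2353) = -698841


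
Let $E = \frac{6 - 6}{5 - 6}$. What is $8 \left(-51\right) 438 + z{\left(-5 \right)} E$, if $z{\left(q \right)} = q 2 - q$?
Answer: $-178704$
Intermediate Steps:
$E = 0$ ($E = \frac{0}{-1} = 0 \left(-1\right) = 0$)
$z{\left(q \right)} = q$ ($z{\left(q \right)} = 2 q - q = q$)
$8 \left(-51\right) 438 + z{\left(-5 \right)} E = 8 \left(-51\right) 438 - 0 = \left(-408\right) 438 + 0 = -178704 + 0 = -178704$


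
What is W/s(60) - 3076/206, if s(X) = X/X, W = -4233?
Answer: -437537/103 ≈ -4247.9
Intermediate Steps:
s(X) = 1
W/s(60) - 3076/206 = -4233/1 - 3076/206 = -4233*1 - 3076*1/206 = -4233 - 1538/103 = -437537/103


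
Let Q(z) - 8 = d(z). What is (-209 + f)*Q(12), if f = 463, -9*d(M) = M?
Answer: 5080/3 ≈ 1693.3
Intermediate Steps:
d(M) = -M/9
Q(z) = 8 - z/9
(-209 + f)*Q(12) = (-209 + 463)*(8 - ⅑*12) = 254*(8 - 4/3) = 254*(20/3) = 5080/3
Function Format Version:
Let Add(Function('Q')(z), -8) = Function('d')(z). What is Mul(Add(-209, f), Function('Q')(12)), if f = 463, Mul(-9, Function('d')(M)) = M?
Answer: Rational(5080, 3) ≈ 1693.3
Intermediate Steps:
Function('d')(M) = Mul(Rational(-1, 9), M)
Function('Q')(z) = Add(8, Mul(Rational(-1, 9), z))
Mul(Add(-209, f), Function('Q')(12)) = Mul(Add(-209, 463), Add(8, Mul(Rational(-1, 9), 12))) = Mul(254, Add(8, Rational(-4, 3))) = Mul(254, Rational(20, 3)) = Rational(5080, 3)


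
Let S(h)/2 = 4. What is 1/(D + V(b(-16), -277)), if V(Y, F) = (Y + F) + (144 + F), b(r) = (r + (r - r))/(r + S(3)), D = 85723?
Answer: 1/85315 ≈ 1.1721e-5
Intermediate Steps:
S(h) = 8 (S(h) = 2*4 = 8)
b(r) = r/(8 + r) (b(r) = (r + (r - r))/(r + 8) = (r + 0)/(8 + r) = r/(8 + r))
V(Y, F) = 144 + Y + 2*F (V(Y, F) = (F + Y) + (144 + F) = 144 + Y + 2*F)
1/(D + V(b(-16), -277)) = 1/(85723 + (144 - 16/(8 - 16) + 2*(-277))) = 1/(85723 + (144 - 16/(-8) - 554)) = 1/(85723 + (144 - 16*(-⅛) - 554)) = 1/(85723 + (144 + 2 - 554)) = 1/(85723 - 408) = 1/85315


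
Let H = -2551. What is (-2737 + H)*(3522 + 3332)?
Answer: -36243952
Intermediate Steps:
(-2737 + H)*(3522 + 3332) = (-2737 - 2551)*(3522 + 3332) = -5288*6854 = -36243952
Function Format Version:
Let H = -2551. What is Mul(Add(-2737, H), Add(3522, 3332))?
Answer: -36243952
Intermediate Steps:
Mul(Add(-2737, H), Add(3522, 3332)) = Mul(Add(-2737, -2551), Add(3522, 3332)) = Mul(-5288, 6854) = -36243952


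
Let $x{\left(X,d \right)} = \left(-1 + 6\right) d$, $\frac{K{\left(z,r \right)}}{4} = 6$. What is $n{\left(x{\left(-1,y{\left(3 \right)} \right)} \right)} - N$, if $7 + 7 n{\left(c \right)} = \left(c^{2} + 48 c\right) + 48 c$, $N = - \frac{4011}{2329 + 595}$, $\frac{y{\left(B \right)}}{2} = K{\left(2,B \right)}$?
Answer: $\frac{33685567}{2924} \approx 11520.0$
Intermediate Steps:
$K{\left(z,r \right)} = 24$ ($K{\left(z,r \right)} = 4 \cdot 6 = 24$)
$y{\left(B \right)} = 48$ ($y{\left(B \right)} = 2 \cdot 24 = 48$)
$x{\left(X,d \right)} = 5 d$
$N = - \frac{4011}{2924} \approx -1.3718$
$n{\left(c \right)} = -1 + \frac{c^{2}}{7} + \frac{96 c}{7}$ ($n{\left(c \right)} = -1 + \frac{\left(c^{2} + 48 c\right) + 48 c}{7} = -1 + \frac{c^{2} + 96 c}{7} = -1 + \left(\frac{c^{2}}{7} + \frac{96 c}{7}\right) = -1 + \frac{c^{2}}{7} + \frac{96 c}{7}$)
$n{\left(x{\left(-1,y{\left(3 \right)} \right)} \right)} - N = \left(-1 + \frac{\left(5 \cdot 48\right)^{2}}{7} + \frac{96 \cdot 5 \cdot 48}{7}\right) - - \frac{4011}{2924} = \left(-1 + \frac{240^{2}}{7} + \frac{96}{7} \cdot 240\right) + \frac{4011}{2924} = \left(-1 + \frac{1}{7} \cdot 57600 + \frac{23040}{7}\right) + \frac{4011}{2924} = \left(-1 + \frac{57600}{7} + \frac{23040}{7}\right) + \frac{4011}{2924} = 11519 + \frac{4011}{2924} = \frac{33685567}{2924}$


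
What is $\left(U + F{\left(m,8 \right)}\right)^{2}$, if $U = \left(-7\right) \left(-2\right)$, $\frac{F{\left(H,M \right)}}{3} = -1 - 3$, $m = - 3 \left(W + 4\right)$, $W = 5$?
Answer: $4$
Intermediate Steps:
$m = -27$ ($m = - 3 \left(5 + 4\right) = \left(-3\right) 9 = -27$)
$F{\left(H,M \right)} = -12$ ($F{\left(H,M \right)} = 3 \left(-1 - 3\right) = 3 \left(-4\right) = -12$)
$U = 14$
$\left(U + F{\left(m,8 \right)}\right)^{2} = \left(14 - 12\right)^{2} = 2^{2} = 4$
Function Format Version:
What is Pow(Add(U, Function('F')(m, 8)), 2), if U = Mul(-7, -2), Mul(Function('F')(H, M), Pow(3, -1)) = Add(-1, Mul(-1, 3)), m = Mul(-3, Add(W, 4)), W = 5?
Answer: 4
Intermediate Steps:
m = -27 (m = Mul(-3, Add(5, 4)) = Mul(-3, 9) = -27)
Function('F')(H, M) = -12 (Function('F')(H, M) = Mul(3, Add(-1, Mul(-1, 3))) = Mul(3, Add(-1, -3)) = Mul(3, -4) = -12)
U = 14
Pow(Add(U, Function('F')(m, 8)), 2) = Pow(Add(14, -12), 2) = Pow(2, 2) = 4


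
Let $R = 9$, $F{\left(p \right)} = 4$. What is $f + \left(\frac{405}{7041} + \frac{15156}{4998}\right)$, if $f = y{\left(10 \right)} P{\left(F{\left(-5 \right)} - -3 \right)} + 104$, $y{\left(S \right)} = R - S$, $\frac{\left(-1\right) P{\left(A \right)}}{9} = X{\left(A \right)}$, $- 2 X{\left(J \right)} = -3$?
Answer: $\frac{471518939}{3910102} \approx 120.59$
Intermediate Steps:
$X{\left(J \right)} = \frac{3}{2}$ ($X{\left(J \right)} = \left(- \frac{1}{2}\right) \left(-3\right) = \frac{3}{2}$)
$P{\left(A \right)} = - \frac{27}{2}$ ($P{\left(A \right)} = \left(-9\right) \frac{3}{2} = - \frac{27}{2}$)
$y{\left(S \right)} = 9 - S$
$f = \frac{235}{2}$ ($f = \left(9 - 10\right) \left(- \frac{27}{2}\right) + 104 = \left(-1\right) \left(- \frac{27}{2}\right) + 104 = \frac{27}{2} + 104 = \frac{235}{2} \approx 117.5$)
$f + \left(\frac{405}{7041} + \frac{15156}{4998}\right) = \frac{235}{2} + \left(\frac{405}{7041} + \frac{15156}{4998}\right) = \frac{235}{2} + \left(405 \cdot \frac{1}{7041} + 15156 \cdot \frac{1}{4998}\right) = \frac{235}{2} + \left(\frac{135}{2347} + \frac{2526}{833}\right) = \frac{235}{2} + \frac{6040977}{1955051} = \frac{471518939}{3910102}$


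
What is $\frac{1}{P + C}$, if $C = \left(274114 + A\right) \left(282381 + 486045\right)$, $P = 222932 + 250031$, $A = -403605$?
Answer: $- \frac{1}{99503778203} \approx -1.005 \cdot 10^{-11}$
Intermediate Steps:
$P = 472963$
$C = -99504251166$ ($C = \left(274114 - 403605\right) \left(282381 + 486045\right) = \left(-129491\right) 768426 = -99504251166$)
$\frac{1}{P + C} = \frac{1}{472963 - 99504251166} = \frac{1}{-99503778203} = - \frac{1}{99503778203}$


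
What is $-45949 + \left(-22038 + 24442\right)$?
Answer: $-43545$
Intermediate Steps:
$-45949 + \left(-22038 + 24442\right) = -45949 + 2404 = -43545$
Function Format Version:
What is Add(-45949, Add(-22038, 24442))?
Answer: -43545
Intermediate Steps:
Add(-45949, Add(-22038, 24442)) = Add(-45949, 2404) = -43545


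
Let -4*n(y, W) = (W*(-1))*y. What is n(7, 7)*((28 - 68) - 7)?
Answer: -2303/4 ≈ -575.75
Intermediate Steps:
n(y, W) = W*y/4 (n(y, W) = -W*(-1)*y/4 = -(-W)*y/4 = -(-1)*W*y/4 = W*y/4)
n(7, 7)*((28 - 68) - 7) = ((¼)*7*7)*((28 - 68) - 7) = 49*(-40 - 7)/4 = (49/4)*(-47) = -2303/4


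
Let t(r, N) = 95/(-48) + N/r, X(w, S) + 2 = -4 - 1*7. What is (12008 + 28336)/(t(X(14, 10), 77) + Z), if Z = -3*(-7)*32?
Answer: 25174656/414397 ≈ 60.750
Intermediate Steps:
Z = 672 (Z = 21*32 = 672)
X(w, S) = -13 (X(w, S) = -2 + (-4 - 1*7) = -2 + (-4 - 7) = -2 - 11 = -13)
t(r, N) = -95/48 + N/r (t(r, N) = 95*(-1/48) + N/r = -95/48 + N/r)
(12008 + 28336)/(t(X(14, 10), 77) + Z) = (12008 + 28336)/((-95/48 + 77/(-13)) + 672) = 40344/((-95/48 + 77*(-1/13)) + 672) = 40344/((-95/48 - 77/13) + 672) = 40344/(-4931/624 + 672) = 40344/(414397/624) = 40344*(624/414397) = 25174656/414397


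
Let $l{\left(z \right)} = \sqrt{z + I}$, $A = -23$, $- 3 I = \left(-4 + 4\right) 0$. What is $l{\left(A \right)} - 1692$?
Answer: $-1692 + i \sqrt{23} \approx -1692.0 + 4.7958 i$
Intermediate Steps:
$I = 0$ ($I = - \frac{\left(-4 + 4\right) 0}{3} = - \frac{0 \cdot 0}{3} = \left(- \frac{1}{3}\right) 0 = 0$)
$l{\left(z \right)} = \sqrt{z}$ ($l{\left(z \right)} = \sqrt{z + 0} = \sqrt{z}$)
$l{\left(A \right)} - 1692 = \sqrt{-23} - 1692 = i \sqrt{23} - 1692 = -1692 + i \sqrt{23}$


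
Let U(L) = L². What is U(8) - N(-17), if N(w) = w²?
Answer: -225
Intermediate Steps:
U(8) - N(-17) = 8² - 1*(-17)² = 64 - 1*289 = 64 - 289 = -225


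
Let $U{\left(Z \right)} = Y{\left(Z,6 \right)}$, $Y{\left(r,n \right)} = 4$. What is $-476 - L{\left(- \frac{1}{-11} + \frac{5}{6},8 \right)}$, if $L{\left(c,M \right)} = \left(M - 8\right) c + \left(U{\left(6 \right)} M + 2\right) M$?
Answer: $-748$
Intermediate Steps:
$U{\left(Z \right)} = 4$
$L{\left(c,M \right)} = M \left(2 + 4 M\right) + c \left(-8 + M\right)$ ($L{\left(c,M \right)} = \left(M - 8\right) c + \left(4 M + 2\right) M = \left(-8 + M\right) c + \left(2 + 4 M\right) M = c \left(-8 + M\right) + M \left(2 + 4 M\right) = M \left(2 + 4 M\right) + c \left(-8 + M\right)$)
$-476 - L{\left(- \frac{1}{-11} + \frac{5}{6},8 \right)} = -476 - \left(- 8 \left(- \frac{1}{-11} + \frac{5}{6}\right) + 2 \cdot 8 + 4 \cdot 8^{2} + 8 \left(- \frac{1}{-11} + \frac{5}{6}\right)\right) = -476 - \left(- 8 \left(\left(-1\right) \left(- \frac{1}{11}\right) + 5 \cdot \frac{1}{6}\right) + 16 + 4 \cdot 64 + 8 \left(\left(-1\right) \left(- \frac{1}{11}\right) + 5 \cdot \frac{1}{6}\right)\right) = -476 - \left(- 8 \left(\frac{1}{11} + \frac{5}{6}\right) + 16 + 256 + 8 \left(\frac{1}{11} + \frac{5}{6}\right)\right) = -476 - \left(\left(-8\right) \frac{61}{66} + 16 + 256 + 8 \cdot \frac{61}{66}\right) = -476 - \left(- \frac{244}{33} + 16 + 256 + \frac{244}{33}\right) = -476 - 272 = -748$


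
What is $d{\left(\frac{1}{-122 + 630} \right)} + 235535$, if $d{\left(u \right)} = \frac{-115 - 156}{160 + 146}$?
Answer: $\frac{72073439}{306} \approx 2.3553 \cdot 10^{5}$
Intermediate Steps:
$d{\left(u \right)} = - \frac{271}{306}$
$d{\left(\frac{1}{-122 + 630} \right)} + 235535 = - \frac{271}{306} + 235535 = \frac{72073439}{306}$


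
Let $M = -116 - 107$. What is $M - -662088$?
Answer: $661865$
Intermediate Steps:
$M = -223$ ($M = -116 - 107 = -223$)
$M - -662088 = -223 - -662088 = -223 + 662088 = 661865$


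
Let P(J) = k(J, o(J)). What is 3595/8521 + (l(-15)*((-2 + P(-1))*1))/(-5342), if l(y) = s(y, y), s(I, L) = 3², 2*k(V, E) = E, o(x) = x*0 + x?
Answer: 38792425/91038364 ≈ 0.42611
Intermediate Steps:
o(x) = x (o(x) = 0 + x = x)
k(V, E) = E/2
s(I, L) = 9
l(y) = 9
P(J) = J/2
3595/8521 + (l(-15)*((-2 + P(-1))*1))/(-5342) = 3595/8521 + (9*((-2 + (½)*(-1))*1))/(-5342) = 3595*(1/8521) + (9*((-2 - ½)*1))*(-1/5342) = 3595/8521 + (9*(-5/2*1))*(-1/5342) = 3595/8521 + (9*(-5/2))*(-1/5342) = 3595/8521 - 45/2*(-1/5342) = 3595/8521 + 45/10684 = 38792425/91038364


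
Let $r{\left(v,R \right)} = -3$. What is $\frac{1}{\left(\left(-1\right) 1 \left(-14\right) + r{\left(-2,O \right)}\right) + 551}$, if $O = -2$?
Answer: $\frac{1}{562} \approx 0.0017794$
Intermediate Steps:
$\frac{1}{\left(\left(-1\right) 1 \left(-14\right) + r{\left(-2,O \right)}\right) + 551} = \frac{1}{\left(\left(-1\right) 1 \left(-14\right) - 3\right) + 551} = \frac{1}{\left(\left(-1\right) \left(-14\right) - 3\right) + 551} = \frac{1}{\left(14 - 3\right) + 551} = \frac{1}{11 + 551} = \frac{1}{562}$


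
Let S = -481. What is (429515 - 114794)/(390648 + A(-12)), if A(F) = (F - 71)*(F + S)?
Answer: 314721/431567 ≈ 0.72925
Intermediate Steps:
A(F) = (-481 + F)*(-71 + F) (A(F) = (F - 71)*(F - 481) = (-71 + F)*(-481 + F) = (-481 + F)*(-71 + F))
(429515 - 114794)/(390648 + A(-12)) = (429515 - 114794)/(390648 + (34151 + (-12)² - 552*(-12))) = 314721/(390648 + (34151 + 144 + 6624)) = 314721/(390648 + 40919) = 314721/431567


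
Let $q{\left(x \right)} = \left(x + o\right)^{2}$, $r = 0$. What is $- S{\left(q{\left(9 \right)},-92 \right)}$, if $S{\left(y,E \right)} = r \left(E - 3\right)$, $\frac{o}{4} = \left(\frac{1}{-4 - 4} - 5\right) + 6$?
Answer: $0$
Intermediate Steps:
$o = \frac{7}{2}$ ($o = 4 \left(\left(\frac{1}{-4 - 4} - 5\right) + 6\right) = 4 \left(\left(\frac{1}{-8} - 5\right) + 6\right) = 4 \left(\left(- \frac{1}{8} - 5\right) + 6\right) = 4 \left(- \frac{41}{8} + 6\right) = 4 \cdot \frac{7}{8} = \frac{7}{2} \approx 3.5$)
$q{\left(x \right)} = \left(\frac{7}{2} + x\right)^{2}$ ($q{\left(x \right)} = \left(x + \frac{7}{2}\right)^{2} = \left(\frac{7}{2} + x\right)^{2}$)
$S{\left(y,E \right)} = 0$ ($S{\left(y,E \right)} = 0 \left(E - 3\right) = 0 \left(-3 + E\right) = 0$)
$- S{\left(q{\left(9 \right)},-92 \right)} = \left(-1\right) 0 = 0$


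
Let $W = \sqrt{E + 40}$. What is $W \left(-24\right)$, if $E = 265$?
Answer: $- 24 \sqrt{305} \approx -419.14$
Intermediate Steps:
$W = \sqrt{305}$ ($W = \sqrt{265 + 40} = \sqrt{305} \approx 17.464$)
$W \left(-24\right) = \sqrt{305} \left(-24\right) = - 24 \sqrt{305}$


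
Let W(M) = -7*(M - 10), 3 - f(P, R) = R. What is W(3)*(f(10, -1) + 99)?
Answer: 5047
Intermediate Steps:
f(P, R) = 3 - R
W(M) = 70 - 7*M (W(M) = -7*(-10 + M) = 70 - 7*M)
W(3)*(f(10, -1) + 99) = (70 - 7*3)*((3 - 1*(-1)) + 99) = (70 - 21)*((3 + 1) + 99) = 49*(4 + 99) = 49*103 = 5047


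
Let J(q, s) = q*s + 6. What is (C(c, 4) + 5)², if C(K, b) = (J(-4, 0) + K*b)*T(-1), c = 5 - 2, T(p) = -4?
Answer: 4489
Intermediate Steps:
J(q, s) = 6 + q*s
c = 3
C(K, b) = -24 - 4*K*b (C(K, b) = ((6 - 4*0) + K*b)*(-4) = ((6 + 0) + K*b)*(-4) = (6 + K*b)*(-4) = -24 - 4*K*b)
(C(c, 4) + 5)² = ((-24 - 4*3*4) + 5)² = ((-24 - 48) + 5)² = (-72 + 5)² = (-67)² = 4489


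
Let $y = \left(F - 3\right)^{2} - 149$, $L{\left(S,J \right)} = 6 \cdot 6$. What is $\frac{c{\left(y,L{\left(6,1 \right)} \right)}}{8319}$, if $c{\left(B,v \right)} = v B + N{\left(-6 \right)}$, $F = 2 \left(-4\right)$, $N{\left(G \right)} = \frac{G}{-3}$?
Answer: $- \frac{1006}{8319} \approx -0.12093$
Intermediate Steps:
$N{\left(G \right)} = - \frac{G}{3}$ ($N{\left(G \right)} = G \left(- \frac{1}{3}\right) = - \frac{G}{3}$)
$F = -8$
$L{\left(S,J \right)} = 36$
$y = -28$ ($y = \left(-8 - 3\right)^{2} - 149 = \left(-11\right)^{2} - 149 = 121 - 149 = -28$)
$c{\left(B,v \right)} = 2 + B v$ ($c{\left(B,v \right)} = v B - -2 = B v + 2 = 2 + B v$)
$\frac{c{\left(y,L{\left(6,1 \right)} \right)}}{8319} = \frac{2 - 1008}{8319} = \left(2 - 1008\right) \frac{1}{8319} = \left(-1006\right) \frac{1}{8319} = - \frac{1006}{8319}$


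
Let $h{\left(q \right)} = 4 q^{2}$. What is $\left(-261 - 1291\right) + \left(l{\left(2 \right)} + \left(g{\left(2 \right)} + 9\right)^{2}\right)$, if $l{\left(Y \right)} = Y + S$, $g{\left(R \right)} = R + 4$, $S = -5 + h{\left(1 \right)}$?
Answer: $-1326$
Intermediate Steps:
$S = -1$ ($S = -5 + 4 \cdot 1^{2} = -5 + 4 \cdot 1 = -5 + 4 = -1$)
$g{\left(R \right)} = 4 + R$
$l{\left(Y \right)} = -1 + Y$ ($l{\left(Y \right)} = Y - 1 = -1 + Y$)
$\left(-261 - 1291\right) + \left(l{\left(2 \right)} + \left(g{\left(2 \right)} + 9\right)^{2}\right) = \left(-261 - 1291\right) + \left(\left(-1 + 2\right) + \left(\left(4 + 2\right) + 9\right)^{2}\right) = \left(-261 - 1291\right) + \left(1 + \left(6 + 9\right)^{2}\right) = -1552 + \left(1 + 15^{2}\right) = -1552 + \left(1 + 225\right) = -1552 + 226 = -1326$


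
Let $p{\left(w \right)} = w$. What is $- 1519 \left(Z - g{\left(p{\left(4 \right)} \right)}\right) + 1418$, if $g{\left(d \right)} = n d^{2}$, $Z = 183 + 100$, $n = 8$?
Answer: $-234027$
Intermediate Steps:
$Z = 283$
$g{\left(d \right)} = 8 d^{2}$
$- 1519 \left(Z - g{\left(p{\left(4 \right)} \right)}\right) + 1418 = - 1519 \left(283 - 8 \cdot 4^{2}\right) + 1418 = - 1519 \left(283 - 8 \cdot 16\right) + 1418 = - 1519 \left(283 - 128\right) + 1418 = \left(-1519\right) 155 + 1418 = -235445 + 1418 = -234027$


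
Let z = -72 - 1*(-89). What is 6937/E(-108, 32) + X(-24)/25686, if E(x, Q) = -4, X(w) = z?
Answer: -89091857/51372 ≈ -1734.3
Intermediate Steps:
z = 17 (z = -72 + 89 = 17)
X(w) = 17
6937/E(-108, 32) + X(-24)/25686 = 6937/(-4) + 17/25686 = 6937*(-¼) + 17*(1/25686) = -6937/4 + 17/25686 = -89091857/51372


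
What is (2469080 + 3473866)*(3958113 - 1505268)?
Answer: 14577125381370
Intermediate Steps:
(2469080 + 3473866)*(3958113 - 1505268) = 5942946*2452845 = 14577125381370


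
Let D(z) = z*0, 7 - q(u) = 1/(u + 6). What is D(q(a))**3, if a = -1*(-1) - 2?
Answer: 0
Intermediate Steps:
a = -1 (a = 1 - 2 = -1)
q(u) = 7 - 1/(6 + u) (q(u) = 7 - 1/(u + 6) = 7 - 1/(6 + u))
D(z) = 0
D(q(a))**3 = 0**3 = 0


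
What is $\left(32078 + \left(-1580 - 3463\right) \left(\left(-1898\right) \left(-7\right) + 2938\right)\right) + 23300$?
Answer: $-81762254$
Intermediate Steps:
$\left(32078 + \left(-1580 - 3463\right) \left(\left(-1898\right) \left(-7\right) + 2938\right)\right) + 23300 = \left(32078 - 5043 \left(13286 + 2938\right)\right) + 23300 = \left(32078 - 81817632\right) + 23300 = -81785554 + 23300 = -81762254$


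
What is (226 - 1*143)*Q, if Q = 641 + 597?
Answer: 102754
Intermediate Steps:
Q = 1238
(226 - 1*143)*Q = (226 - 1*143)*1238 = (226 - 143)*1238 = 83*1238 = 102754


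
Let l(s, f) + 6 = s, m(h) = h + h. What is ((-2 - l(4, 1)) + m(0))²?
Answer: 0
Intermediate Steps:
m(h) = 2*h
l(s, f) = -6 + s
((-2 - l(4, 1)) + m(0))² = ((-2 - (-6 + 4)) + 2*0)² = ((-2 - 1*(-2)) + 0)² = ((-2 + 2) + 0)² = (0 + 0)² = 0² = 0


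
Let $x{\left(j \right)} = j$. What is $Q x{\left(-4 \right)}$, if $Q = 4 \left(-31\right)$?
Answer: $496$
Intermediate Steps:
$Q = -124$
$Q x{\left(-4 \right)} = \left(-124\right) \left(-4\right) = 496$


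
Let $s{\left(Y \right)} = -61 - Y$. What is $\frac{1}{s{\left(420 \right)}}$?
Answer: $- \frac{1}{481} \approx -0.002079$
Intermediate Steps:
$\frac{1}{s{\left(420 \right)}} = \frac{1}{-61 - 420} = \frac{1}{-481} = - \frac{1}{481}$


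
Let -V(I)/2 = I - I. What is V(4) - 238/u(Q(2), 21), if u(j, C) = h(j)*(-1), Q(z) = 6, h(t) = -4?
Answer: -119/2 ≈ -59.500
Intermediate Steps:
V(I) = 0 (V(I) = -2*(I - I) = -2*0 = 0)
u(j, C) = 4 (u(j, C) = -4*(-1) = 4)
V(4) - 238/u(Q(2), 21) = 0 - 238/4 = 0 - 238*¼ = 0 - 119/2 = -119/2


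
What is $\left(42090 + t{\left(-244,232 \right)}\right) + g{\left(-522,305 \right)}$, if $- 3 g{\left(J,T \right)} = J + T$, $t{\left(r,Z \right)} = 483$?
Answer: $\frac{127936}{3} \approx 42645.0$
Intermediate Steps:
$g{\left(J,T \right)} = - \frac{J}{3} - \frac{T}{3}$ ($g{\left(J,T \right)} = - \frac{J + T}{3} = - \frac{J}{3} - \frac{T}{3}$)
$\left(42090 + t{\left(-244,232 \right)}\right) + g{\left(-522,305 \right)} = \left(42090 + 483\right) - - \frac{217}{3} = 42573 + \left(174 - \frac{305}{3}\right) = 42573 + \frac{217}{3} = \frac{127936}{3}$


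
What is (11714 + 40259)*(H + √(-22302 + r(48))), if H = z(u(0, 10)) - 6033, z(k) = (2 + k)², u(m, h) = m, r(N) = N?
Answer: -313345217 + 51973*I*√22254 ≈ -3.1335e+8 + 7.7532e+6*I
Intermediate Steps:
H = -6029 (H = (2 + 0)² - 6033 = 2² - 6033 = 4 - 6033 = -6029)
(11714 + 40259)*(H + √(-22302 + r(48))) = (11714 + 40259)*(-6029 + √(-22302 + 48)) = 51973*(-6029 + √(-22254)) = 51973*(-6029 + I*√22254) = -313345217 + 51973*I*√22254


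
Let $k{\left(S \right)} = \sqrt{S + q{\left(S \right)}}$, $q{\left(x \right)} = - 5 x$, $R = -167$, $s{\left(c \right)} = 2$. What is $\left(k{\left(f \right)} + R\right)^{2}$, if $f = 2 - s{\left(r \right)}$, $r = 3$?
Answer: $27889$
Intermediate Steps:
$f = 0$ ($f = 2 - 2 = 0$)
$k{\left(S \right)} = 2 \sqrt{- S}$ ($k{\left(S \right)} = \sqrt{S - 5 S} = \sqrt{- 4 S} = 2 \sqrt{- S}$)
$\left(k{\left(f \right)} + R\right)^{2} = \left(2 \sqrt{\left(-1\right) 0} - 167\right)^{2} = \left(2 \sqrt{0} - 167\right)^{2} = \left(2 \cdot 0 - 167\right)^{2} = \left(0 - 167\right)^{2} = \left(-167\right)^{2} = 27889$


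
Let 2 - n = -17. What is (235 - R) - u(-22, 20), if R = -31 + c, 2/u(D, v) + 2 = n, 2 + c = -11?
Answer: 4741/17 ≈ 278.88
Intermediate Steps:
c = -13 (c = -2 - 11 = -13)
n = 19 (n = 2 - 1*(-17) = 2 + 17 = 19)
u(D, v) = 2/17 (u(D, v) = 2/(-2 + 19) = 2/17)
R = -44 (R = -31 - 13 = -44)
(235 - R) - u(-22, 20) = (235 - 1*(-44)) - 1*2/17 = (235 + 44) - 2/17 = 279 - 2/17 = 4741/17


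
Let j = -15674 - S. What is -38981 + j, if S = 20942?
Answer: -75597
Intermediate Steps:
j = -36616 (j = -15674 - 1*20942 = -15674 - 20942 = -36616)
-38981 + j = -38981 - 36616 = -75597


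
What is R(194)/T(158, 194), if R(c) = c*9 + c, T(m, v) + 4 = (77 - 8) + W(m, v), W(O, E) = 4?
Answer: 1940/69 ≈ 28.116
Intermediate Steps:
T(m, v) = 69 (T(m, v) = -4 + ((77 - 8) + 4) = -4 + (69 + 4) = -4 + 73 = 69)
R(c) = 10*c (R(c) = 9*c + c = 10*c)
R(194)/T(158, 194) = (10*194)/69 = 1940*(1/69) = 1940/69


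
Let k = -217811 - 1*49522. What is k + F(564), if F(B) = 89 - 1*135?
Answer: -267379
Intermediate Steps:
F(B) = -46 (F(B) = 89 - 135 = -46)
k = -267333 (k = -217811 - 49522 = -267333)
k + F(564) = -267333 - 46 = -267379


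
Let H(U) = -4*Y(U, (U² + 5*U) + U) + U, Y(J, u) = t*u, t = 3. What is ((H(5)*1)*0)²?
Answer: 0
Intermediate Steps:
Y(J, u) = 3*u
H(U) = -71*U - 12*U² (H(U) = -12*((U² + 5*U) + U) + U = -12*(U² + 6*U) + U = -4*(3*U² + 18*U) + U = (-72*U - 12*U²) + U = -71*U - 12*U²)
((H(5)*1)*0)² = (((5*(-71 - 12*5))*1)*0)² = (((5*(-71 - 60))*1)*0)² = (((5*(-131))*1)*0)² = (-655*1*0)² = (-655*0)² = 0² = 0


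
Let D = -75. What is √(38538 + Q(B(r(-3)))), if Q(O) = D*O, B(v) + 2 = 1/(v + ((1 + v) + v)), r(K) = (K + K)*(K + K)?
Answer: √459643953/109 ≈ 196.69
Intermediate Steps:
r(K) = 4*K² (r(K) = (2*K)*(2*K) = 4*K²)
B(v) = -2 + 1/(1 + 3*v) (B(v) = -2 + 1/(v + ((1 + v) + v)) = -2 + 1/(v + (1 + 2*v)) = -2 + 1/(1 + 3*v))
Q(O) = -75*O
√(38538 + Q(B(r(-3)))) = √(38538 - 75*(-1 - 24*(-3)²)/(1 + 3*(4*(-3)²))) = √(38538 - 75*(-1 - 24*9)/(1 + 3*(4*9))) = √(38538 - 75*(-1 - 6*36)/(1 + 3*36)) = √(38538 - 75*(-1 - 216)/(1 + 108)) = √(38538 - 75*(-217)/109) = √(38538 - 75*(-217/109)) = √(38538 + 16275/109) = √(4216917/109) = √459643953/109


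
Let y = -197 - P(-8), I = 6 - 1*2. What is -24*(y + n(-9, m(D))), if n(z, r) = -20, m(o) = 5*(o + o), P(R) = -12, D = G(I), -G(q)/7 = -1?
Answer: 4920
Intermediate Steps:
I = 4 (I = 6 - 2 = 4)
G(q) = 7 (G(q) = -7*(-1) = 7)
D = 7
m(o) = 10*o (m(o) = 5*(2*o) = 10*o)
y = -185 (y = -197 - 1*(-12) = -197 + 12 = -185)
-24*(y + n(-9, m(D))) = -24*(-185 - 20) = -24*(-205) = 4920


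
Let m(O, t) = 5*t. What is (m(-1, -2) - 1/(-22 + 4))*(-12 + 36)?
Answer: -716/3 ≈ -238.67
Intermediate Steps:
(m(-1, -2) - 1/(-22 + 4))*(-12 + 36) = (5*(-2) - 1/(-22 + 4))*(-12 + 36) = (-10 - 1/(-18))*24 = (-10 - 1*(-1/18))*24 = (-10 + 1/18)*24 = -179/18*24 = -716/3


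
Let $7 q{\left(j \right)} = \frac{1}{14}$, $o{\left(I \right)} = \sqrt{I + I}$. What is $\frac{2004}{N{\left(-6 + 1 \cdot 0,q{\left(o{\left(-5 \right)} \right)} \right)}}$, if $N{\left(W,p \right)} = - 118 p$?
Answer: $- \frac{98196}{59} \approx -1664.3$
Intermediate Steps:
$o{\left(I \right)} = \sqrt{2} \sqrt{I}$ ($o{\left(I \right)} = \sqrt{2 I} = \sqrt{2} \sqrt{I}$)
$q{\left(j \right)} = \frac{1}{98}$ ($q{\left(j \right)} = \frac{1}{7 \cdot 14} = \frac{1}{7} \cdot \frac{1}{14} = \frac{1}{98}$)
$\frac{2004}{N{\left(-6 + 1 \cdot 0,q{\left(o{\left(-5 \right)} \right)} \right)}} = \frac{2004}{\left(-118\right) \frac{1}{98}} = \frac{2004}{- \frac{59}{49}} = 2004 \left(- \frac{49}{59}\right) = - \frac{98196}{59}$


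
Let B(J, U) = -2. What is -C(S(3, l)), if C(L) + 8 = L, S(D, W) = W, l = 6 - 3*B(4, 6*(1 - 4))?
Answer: -4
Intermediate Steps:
l = 12 (l = 6 - 3*(-2) = 6 + 6 = 12)
C(L) = -8 + L
-C(S(3, l)) = -(-8 + 12) = -1*4 = -4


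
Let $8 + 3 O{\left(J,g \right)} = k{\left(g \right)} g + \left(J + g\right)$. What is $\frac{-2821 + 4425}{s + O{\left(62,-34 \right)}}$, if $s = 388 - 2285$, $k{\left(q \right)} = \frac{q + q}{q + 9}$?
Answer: $- \frac{40100}{48029} \approx -0.83491$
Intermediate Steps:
$k{\left(q \right)} = \frac{2 q}{9 + q}$
$O{\left(J,g \right)} = - \frac{8}{3} + \frac{J}{3} + \frac{g}{3} + \frac{2 g^{2}}{3 \left(9 + g\right)}$ ($O{\left(J,g \right)} = - \frac{8}{3} + \frac{\frac{2 g}{9 + g} g + \left(J + g\right)}{3} = - \frac{8}{3} + \frac{\frac{2 g^{2}}{9 + g} + \left(J + g\right)}{3} = - \frac{8}{3} + \frac{J + g + \frac{2 g^{2}}{9 + g}}{3} = - \frac{8}{3} + \left(\frac{J}{3} + \frac{g}{3} + \frac{2 g^{2}}{3 \left(9 + g\right)}\right) = - \frac{8}{3} + \frac{J}{3} + \frac{g}{3} + \frac{2 g^{2}}{3 \left(9 + g\right)}$)
$s = -1897$ ($s = 388 - 2285 = -1897$)
$\frac{-2821 + 4425}{s + O{\left(62,-34 \right)}} = \frac{-2821 + 4425}{-1897 + \frac{2 \left(-34\right)^{2} + \left(9 - 34\right) \left(-8 + 62 - 34\right)}{3 \left(9 - 34\right)}} = \frac{1604}{-1897 + \frac{2 \cdot 1156 - 500}{3 \left(-25\right)}} = \frac{1604}{-1897 + \frac{1}{3} \left(- \frac{1}{25}\right) \left(2312 - 500\right)} = \frac{1604}{-1897 + \frac{1}{3} \left(- \frac{1}{25}\right) 1812} = \frac{1604}{-1897 - \frac{604}{25}} = \frac{1604}{- \frac{48029}{25}} = 1604 \left(- \frac{25}{48029}\right) = - \frac{40100}{48029}$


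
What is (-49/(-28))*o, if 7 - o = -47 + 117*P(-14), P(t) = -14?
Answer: 2961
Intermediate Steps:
o = 1692 (o = 7 - (-47 + 117*(-14)) = 7 - (-47 - 1638) = 7 - 1*(-1685) = 7 + 1685 = 1692)
(-49/(-28))*o = -49/(-28)*1692 = -49*(-1/28)*1692 = (7/4)*1692 = 2961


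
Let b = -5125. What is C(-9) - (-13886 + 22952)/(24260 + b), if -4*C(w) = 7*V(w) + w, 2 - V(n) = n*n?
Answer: 5358803/38270 ≈ 140.03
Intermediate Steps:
V(n) = 2 - n² (V(n) = 2 - n*n = 2 - n²)
C(w) = -7/2 - w/4 + 7*w²/4 (C(w) = -(7*(2 - w²) + w)/4 = -((14 - 7*w²) + w)/4 = -(14 + w - 7*w²)/4 = -7/2 - w/4 + 7*w²/4)
C(-9) - (-13886 + 22952)/(24260 + b) = (-7/2 - ¼*(-9) + (7/4)*(-9)²) - (-13886 + 22952)/(24260 - 5125) = (-7/2 + 9/4 + (7/4)*81) - 9066/19135 = (-7/2 + 9/4 + 567/4) - 9066/19135 = 281/2 - 1*9066/19135 = 281/2 - 9066/19135 = 5358803/38270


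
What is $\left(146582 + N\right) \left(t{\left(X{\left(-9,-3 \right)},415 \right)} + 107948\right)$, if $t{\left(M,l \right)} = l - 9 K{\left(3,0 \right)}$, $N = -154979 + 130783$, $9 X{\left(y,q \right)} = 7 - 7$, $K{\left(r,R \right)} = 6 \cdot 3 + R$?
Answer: $13242287586$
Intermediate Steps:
$K{\left(r,R \right)} = 18 + R$
$X{\left(y,q \right)} = 0$ ($X{\left(y,q \right)} = \frac{7 - 7}{9} = \frac{1}{9} \cdot 0 = 0$)
$N = -24196$
$t{\left(M,l \right)} = -162 + l$ ($t{\left(M,l \right)} = l - 9 \left(18 + 0\right) = l - 162 = -162 + l$)
$\left(146582 + N\right) \left(t{\left(X{\left(-9,-3 \right)},415 \right)} + 107948\right) = \left(146582 - 24196\right) \left(\left(-162 + 415\right) + 107948\right) = 122386 \left(253 + 107948\right) = 122386 \cdot 108201 = 13242287586$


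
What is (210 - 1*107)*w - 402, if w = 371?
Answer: 37811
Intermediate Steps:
(210 - 1*107)*w - 402 = (210 - 1*107)*371 - 402 = (210 - 107)*371 - 402 = 103*371 - 402 = 38213 - 402 = 37811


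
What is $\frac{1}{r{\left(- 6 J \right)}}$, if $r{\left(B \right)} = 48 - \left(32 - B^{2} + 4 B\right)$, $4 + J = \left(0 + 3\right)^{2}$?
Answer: $\frac{1}{1036} \approx 0.00096525$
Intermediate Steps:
$J = 5$ ($J = -4 + \left(0 + 3\right)^{2} = -4 + 3^{2} = -4 + 9 = 5$)
$r{\left(B \right)} = 16 + B^{2} - 4 B$ ($r{\left(B \right)} = 48 - \left(32 - B^{2} + 4 B\right) = 16 + B^{2} - 4 B$)
$\frac{1}{r{\left(- 6 J \right)}} = \frac{1}{16 + \left(\left(-6\right) 5\right)^{2} - 4 \left(\left(-6\right) 5\right)} = \frac{1}{16 + \left(-30\right)^{2} - -120} = \frac{1}{16 + 900 + 120} = \frac{1}{1036}$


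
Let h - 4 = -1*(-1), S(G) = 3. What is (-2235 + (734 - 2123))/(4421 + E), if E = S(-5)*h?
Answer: -906/1109 ≈ -0.81695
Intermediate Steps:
h = 5 (h = 4 - 1*(-1) = 4 + 1 = 5)
E = 15 (E = 3*5 = 15)
(-2235 + (734 - 2123))/(4421 + E) = (-2235 + (734 - 2123))/(4421 + 15) = (-2235 - 1389)/4436 = -3624*1/4436 = -906/1109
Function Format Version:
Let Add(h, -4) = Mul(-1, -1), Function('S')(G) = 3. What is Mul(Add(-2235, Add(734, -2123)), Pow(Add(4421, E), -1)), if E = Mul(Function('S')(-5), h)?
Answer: Rational(-906, 1109) ≈ -0.81695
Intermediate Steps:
h = 5 (h = Add(4, Mul(-1, -1)) = Add(4, 1) = 5)
E = 15 (E = Mul(3, 5) = 15)
Mul(Add(-2235, Add(734, -2123)), Pow(Add(4421, E), -1)) = Mul(Add(-2235, Add(734, -2123)), Pow(Add(4421, 15), -1)) = Mul(Add(-2235, -1389), Pow(4436, -1)) = Mul(-3624, Rational(1, 4436)) = Rational(-906, 1109)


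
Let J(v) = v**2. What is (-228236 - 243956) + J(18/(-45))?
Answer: -11804796/25 ≈ -4.7219e+5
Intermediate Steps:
(-228236 - 243956) + J(18/(-45)) = (-228236 - 243956) + (18/(-45))**2 = -472192 + (18*(-1/45))**2 = -472192 + (-2/5)**2 = -472192 + 4/25 = -11804796/25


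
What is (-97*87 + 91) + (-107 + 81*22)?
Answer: -6673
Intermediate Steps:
(-97*87 + 91) + (-107 + 81*22) = (-8439 + 91) + (-107 + 1782) = -8348 + 1675 = -6673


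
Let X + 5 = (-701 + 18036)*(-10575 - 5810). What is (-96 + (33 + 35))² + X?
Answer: -284033196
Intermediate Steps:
X = -284033980 (X = -5 + (-701 + 18036)*(-10575 - 5810) = -5 + 17335*(-16385) = -5 - 284033975 = -284033980)
(-96 + (33 + 35))² + X = (-96 + (33 + 35))² - 284033980 = (-96 + 68)² - 284033980 = (-28)² - 284033980 = 784 - 284033980 = -284033196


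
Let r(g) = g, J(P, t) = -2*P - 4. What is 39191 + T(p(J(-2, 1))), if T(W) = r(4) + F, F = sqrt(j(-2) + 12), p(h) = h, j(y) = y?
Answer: 39195 + sqrt(10) ≈ 39198.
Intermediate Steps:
J(P, t) = -4 - 2*P
F = sqrt(10) (F = sqrt(-2 + 12) = sqrt(10) ≈ 3.1623)
T(W) = 4 + sqrt(10)
39191 + T(p(J(-2, 1))) = 39191 + (4 + sqrt(10)) = 39195 + sqrt(10)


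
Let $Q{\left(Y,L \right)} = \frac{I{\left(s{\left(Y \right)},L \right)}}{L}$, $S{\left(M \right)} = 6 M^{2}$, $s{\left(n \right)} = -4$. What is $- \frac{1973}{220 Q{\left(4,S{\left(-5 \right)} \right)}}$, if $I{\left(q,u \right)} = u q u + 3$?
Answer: $\frac{9865}{659978} \approx 0.014947$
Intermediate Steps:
$I{\left(q,u \right)} = 3 + q u^{2}$ ($I{\left(q,u \right)} = q u u + 3 = q u^{2} + 3 = 3 + q u^{2}$)
$Q{\left(Y,L \right)} = \frac{3 - 4 L^{2}}{L}$
$- \frac{1973}{220 Q{\left(4,S{\left(-5 \right)} \right)}} = - \frac{1973}{220 \left(- 4 \cdot 6 \left(-5\right)^{2} + \frac{3}{6 \left(-5\right)^{2}}\right)} = - \frac{1973}{220 \left(- 4 \cdot 6 \cdot 25 + \frac{3}{6 \cdot 25}\right)} = - \frac{1973}{220 \left(\left(-4\right) 150 + \frac{3}{150}\right)} = - \frac{1973}{220 \left(-600 + 3 \cdot \frac{1}{150}\right)} = - \frac{1973}{220 \left(-600 + \frac{1}{50}\right)} = - \frac{1973}{220 \left(- \frac{29999}{50}\right)} = - \frac{1973}{- \frac{659978}{5}} = \left(-1973\right) \left(- \frac{5}{659978}\right) = \frac{9865}{659978}$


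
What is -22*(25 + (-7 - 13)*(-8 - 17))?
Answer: -11550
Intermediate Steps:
-22*(25 + (-7 - 13)*(-8 - 17)) = -22*(25 - 20*(-25)) = -22*(25 + 500) = -22*525 = -11550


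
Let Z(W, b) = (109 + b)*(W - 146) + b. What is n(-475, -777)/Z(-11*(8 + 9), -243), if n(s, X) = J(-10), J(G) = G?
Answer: -10/44379 ≈ -0.00022533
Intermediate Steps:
n(s, X) = -10
Z(W, b) = b + (-146 + W)*(109 + b) (Z(W, b) = (109 + b)*(-146 + W) + b = (-146 + W)*(109 + b) + b = b + (-146 + W)*(109 + b))
n(-475, -777)/Z(-11*(8 + 9), -243) = -10/(-15914 - 145*(-243) + 109*(-11*(8 + 9)) - 11*(8 + 9)*(-243)) = -10/(-15914 + 35235 + 109*(-11*17) - 11*17*(-243)) = -10/(-15914 + 35235 + 109*(-187) - 187*(-243)) = -10/(-15914 + 35235 - 20383 + 45441) = -10/44379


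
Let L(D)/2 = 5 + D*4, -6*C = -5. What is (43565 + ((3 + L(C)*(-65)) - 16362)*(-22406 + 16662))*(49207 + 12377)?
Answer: 6172707667024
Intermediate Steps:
C = ⅚ (C = -⅙*(-5) = ⅚ ≈ 0.83333)
L(D) = 10 + 8*D (L(D) = 2*(5 + D*4) = 2*(5 + 4*D) = 10 + 8*D)
(43565 + ((3 + L(C)*(-65)) - 16362)*(-22406 + 16662))*(49207 + 12377) = (43565 + ((3 + (10 + 8*(⅚))*(-65)) - 16362)*(-22406 + 16662))*(49207 + 12377) = (43565 + ((3 + (10 + 20/3)*(-65)) - 16362)*(-5744))*61584 = (43565 + ((3 + (50/3)*(-65)) - 16362)*(-5744))*61584 = (43565 + ((3 - 3250/3) - 16362)*(-5744))*61584 = (43565 + (-3241/3 - 16362)*(-5744))*61584 = (43565 - 52327/3*(-5744))*61584 = (43565 + 300566288/3)*61584 = (300696983/3)*61584 = 6172707667024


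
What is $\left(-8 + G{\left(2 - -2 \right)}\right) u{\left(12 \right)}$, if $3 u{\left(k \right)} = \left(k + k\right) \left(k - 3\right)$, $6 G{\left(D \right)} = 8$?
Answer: $-480$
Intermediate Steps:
$G{\left(D \right)} = \frac{4}{3}$ ($G{\left(D \right)} = \frac{1}{6} \cdot 8 = \frac{4}{3}$)
$u{\left(k \right)} = \frac{2 k \left(-3 + k\right)}{3}$ ($u{\left(k \right)} = \frac{\left(k + k\right) \left(k - 3\right)}{3} = \frac{2 k \left(-3 + k\right)}{3}$)
$\left(-8 + G{\left(2 - -2 \right)}\right) u{\left(12 \right)} = \left(-8 + \frac{4}{3}\right) \frac{2}{3} \cdot 12 \left(-3 + 12\right) = - \frac{20 \cdot \frac{2}{3} \cdot 12 \cdot 9}{3} = \left(- \frac{20}{3}\right) 72 = -480$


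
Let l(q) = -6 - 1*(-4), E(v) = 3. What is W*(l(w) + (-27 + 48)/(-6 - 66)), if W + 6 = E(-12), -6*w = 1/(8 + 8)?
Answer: 55/8 ≈ 6.8750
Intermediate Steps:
w = -1/96 (w = -1/(6*(8 + 8)) = -⅙/16 = -⅙*1/16 = -1/96 ≈ -0.010417)
W = -3 (W = -6 + 3 = -3)
l(q) = -2 (l(q) = -6 + 4 = -2)
W*(l(w) + (-27 + 48)/(-6 - 66)) = -3*(-2 + (-27 + 48)/(-6 - 66)) = -3*(-2 + 21/(-72)) = -3*(-2 + 21*(-1/72)) = -3*(-2 - 7/24) = -3*(-55/24) = 55/8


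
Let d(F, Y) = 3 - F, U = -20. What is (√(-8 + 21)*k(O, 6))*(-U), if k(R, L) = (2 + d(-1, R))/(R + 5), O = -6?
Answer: -120*√13 ≈ -432.67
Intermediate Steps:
k(R, L) = 6/(5 + R) (k(R, L) = (2 + (3 - 1*(-1)))/(R + 5) = (2 + (3 + 1))/(5 + R) = (2 + 4)/(5 + R) = 6/(5 + R))
(√(-8 + 21)*k(O, 6))*(-U) = (√(-8 + 21)*(6/(5 - 6)))*(-1*(-20)) = (√13*(6/(-1)))*20 = (√13*(6*(-1)))*20 = (√13*(-6))*20 = -6*√13*20 = -120*√13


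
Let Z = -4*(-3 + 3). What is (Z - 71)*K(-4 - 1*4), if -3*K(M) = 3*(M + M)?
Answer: -1136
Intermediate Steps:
Z = 0 (Z = -4*0 = 0)
K(M) = -2*M (K(M) = -(M + M) = -2*M)
(Z - 71)*K(-4 - 1*4) = (0 - 71)*(-2*(-4 - 1*4)) = -(-142)*(-4 - 4) = -(-142)*(-8) = -71*16 = -1136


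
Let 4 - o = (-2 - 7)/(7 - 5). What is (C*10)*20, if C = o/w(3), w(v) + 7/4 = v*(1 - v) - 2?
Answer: -6800/39 ≈ -174.36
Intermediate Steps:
w(v) = -15/4 + v*(1 - v) (w(v) = -7/4 + (v*(1 - v) - 2) = -7/4 + (-2 + v*(1 - v)) = -15/4 + v*(1 - v))
o = 17/2 (o = 4 - (-2 - 7)/(7 - 5) = 4 - (-9)/2 = 4 - 1*(-9/2) = 4 + 9/2 = 17/2 ≈ 8.5000)
C = -34/39 (C = 17/(2*(-15/4 + 3 - 1*3²)) = 17/(2*(-15/4 + 3 - 1*9)) = 17/(2*(-15/4 + 3 - 9)) = 17/(2*(-39/4)) = (17/2)*(-4/39) = -34/39 ≈ -0.87179)
(C*10)*20 = -34/39*10*20 = -340/39*20 = -6800/39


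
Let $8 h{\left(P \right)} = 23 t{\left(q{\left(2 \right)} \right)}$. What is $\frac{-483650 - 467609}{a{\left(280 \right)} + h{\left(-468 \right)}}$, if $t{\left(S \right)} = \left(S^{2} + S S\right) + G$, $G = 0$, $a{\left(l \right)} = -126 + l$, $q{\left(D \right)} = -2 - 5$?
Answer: $- \frac{3805036}{1743} \approx -2183.0$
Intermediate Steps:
$q{\left(D \right)} = -7$ ($q{\left(D \right)} = -2 - 5 = -7$)
$t{\left(S \right)} = 2 S^{2}$ ($t{\left(S \right)} = \left(S^{2} + S S\right) + 0 = \left(S^{2} + S^{2}\right) + 0 = 2 S^{2} + 0 = 2 S^{2}$)
$h{\left(P \right)} = \frac{1127}{4}$ ($h{\left(P \right)} = \frac{23 \cdot 2 \left(-7\right)^{2}}{8} = \frac{23 \cdot 2 \cdot 49}{8} = \frac{23 \cdot 98}{8} = \frac{1}{8} \cdot 2254 = \frac{1127}{4}$)
$\frac{-483650 - 467609}{a{\left(280 \right)} + h{\left(-468 \right)}} = \frac{-483650 - 467609}{\left(-126 + 280\right) + \frac{1127}{4}} = - \frac{951259}{154 + \frac{1127}{4}} = - \frac{951259}{\frac{1743}{4}} = \left(-951259\right) \frac{4}{1743} = - \frac{3805036}{1743}$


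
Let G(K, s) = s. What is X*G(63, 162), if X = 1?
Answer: 162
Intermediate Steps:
X*G(63, 162) = 1*162 = 162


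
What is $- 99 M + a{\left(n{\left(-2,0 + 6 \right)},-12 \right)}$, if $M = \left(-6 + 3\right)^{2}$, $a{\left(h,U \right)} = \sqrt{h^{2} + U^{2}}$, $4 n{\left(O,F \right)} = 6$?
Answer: $-891 + \frac{3 \sqrt{65}}{2} \approx -878.91$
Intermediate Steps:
$n{\left(O,F \right)} = \frac{3}{2}$ ($n{\left(O,F \right)} = \frac{1}{4} \cdot 6 = \frac{3}{2}$)
$a{\left(h,U \right)} = \sqrt{U^{2} + h^{2}}$
$M = 9$ ($M = \left(-3\right)^{2} = 9$)
$- 99 M + a{\left(n{\left(-2,0 + 6 \right)},-12 \right)} = \left(-99\right) 9 + \sqrt{\left(-12\right)^{2} + \left(\frac{3}{2}\right)^{2}} = -891 + \sqrt{144 + \frac{9}{4}} = -891 + \sqrt{\frac{585}{4}} = -891 + \frac{3 \sqrt{65}}{2}$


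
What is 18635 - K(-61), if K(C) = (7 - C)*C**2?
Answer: -234393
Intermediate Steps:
K(C) = C**2*(7 - C)
18635 - K(-61) = 18635 - (-61)**2*(7 - 1*(-61)) = 18635 - 3721*(7 + 61) = 18635 - 3721*68 = 18635 - 1*253028 = 18635 - 253028 = -234393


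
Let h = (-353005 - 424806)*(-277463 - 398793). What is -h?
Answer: -525999355616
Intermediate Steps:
h = 525999355616 (h = -777811*(-676256) = 525999355616)
-h = -1*525999355616 = -525999355616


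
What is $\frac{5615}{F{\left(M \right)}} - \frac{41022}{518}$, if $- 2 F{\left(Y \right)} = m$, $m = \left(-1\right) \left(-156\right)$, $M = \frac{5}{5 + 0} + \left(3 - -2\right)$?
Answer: $- \frac{3054143}{20202} \approx -151.18$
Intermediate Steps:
$M = 6$ ($M = \frac{5}{5} + \left(3 + 2\right) = 5 \cdot \frac{1}{5} + 5 = 1 + 5 = 6$)
$m = 156$
$F{\left(Y \right)} = -78$ ($F{\left(Y \right)} = \left(- \frac{1}{2}\right) 156 = -78$)
$\frac{5615}{F{\left(M \right)}} - \frac{41022}{518} = \frac{5615}{-78} - \frac{41022}{518} = 5615 \left(- \frac{1}{78}\right) - \frac{20511}{259} = - \frac{5615}{78} - \frac{20511}{259} = - \frac{3054143}{20202}$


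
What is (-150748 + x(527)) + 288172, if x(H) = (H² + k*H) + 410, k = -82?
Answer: 372349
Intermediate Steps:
x(H) = 410 + H² - 82*H (x(H) = (H² - 82*H) + 410 = 410 + H² - 82*H)
(-150748 + x(527)) + 288172 = (-150748 + (410 + 527² - 82*527)) + 288172 = (-150748 + (410 + 277729 - 43214)) + 288172 = (-150748 + 234925) + 288172 = 84177 + 288172 = 372349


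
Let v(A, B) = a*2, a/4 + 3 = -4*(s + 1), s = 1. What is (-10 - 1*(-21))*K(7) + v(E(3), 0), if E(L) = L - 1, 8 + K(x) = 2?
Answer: -154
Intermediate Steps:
K(x) = -6 (K(x) = -8 + 2 = -6)
E(L) = -1 + L
a = -44 (a = -12 + 4*(-4*(1 + 1)) = -12 + 4*(-4*2) = -12 + 4*(-8) = -12 - 32 = -44)
v(A, B) = -88 (v(A, B) = -44*2 = -88)
(-10 - 1*(-21))*K(7) + v(E(3), 0) = (-10 - 1*(-21))*(-6) - 88 = (-10 + 21)*(-6) - 88 = 11*(-6) - 88 = -66 - 88 = -154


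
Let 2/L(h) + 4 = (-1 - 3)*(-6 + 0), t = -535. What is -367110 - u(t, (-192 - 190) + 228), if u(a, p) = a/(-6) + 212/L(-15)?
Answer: -2215915/6 ≈ -3.6932e+5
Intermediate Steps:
L(h) = ⅒ (L(h) = 2/(-4 + (-1 - 3)*(-6 + 0)) = 2/(-4 - 4*(-6)) = 2/(-4 + 24) = 2/20 = 2*(1/20) = ⅒)
u(a, p) = 2120 - a/6 (u(a, p) = a/(-6) + 212/(⅒) = a*(-⅙) + 212*10 = -a/6 + 2120 = 2120 - a/6)
-367110 - u(t, (-192 - 190) + 228) = -367110 - (2120 - ⅙*(-535)) = -367110 - (2120 + 535/6) = -367110 - 1*13255/6 = -367110 - 13255/6 = -2215915/6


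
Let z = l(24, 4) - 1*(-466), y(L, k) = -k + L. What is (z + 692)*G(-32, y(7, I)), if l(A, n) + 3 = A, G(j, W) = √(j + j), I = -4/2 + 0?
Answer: 9432*I ≈ 9432.0*I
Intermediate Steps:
I = -2 (I = -4*½ + 0 = -2 + 0 = -2)
y(L, k) = L - k
G(j, W) = √2*√j (G(j, W) = √(2*j) = √2*√j)
l(A, n) = -3 + A
z = 487 (z = (-3 + 24) - 1*(-466) = 21 + 466 = 487)
(z + 692)*G(-32, y(7, I)) = (487 + 692)*(√2*√(-32)) = 1179*(√2*(4*I*√2)) = 1179*(8*I) = 9432*I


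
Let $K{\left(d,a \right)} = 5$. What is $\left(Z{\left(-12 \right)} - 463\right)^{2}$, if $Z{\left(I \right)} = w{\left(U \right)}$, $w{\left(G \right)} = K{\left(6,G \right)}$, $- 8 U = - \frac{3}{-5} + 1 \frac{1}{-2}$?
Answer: $209764$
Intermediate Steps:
$U = - \frac{1}{80}$ ($U = - \frac{- \frac{3}{-5} + 1 \frac{1}{-2}}{8} = - \frac{\left(-3\right) \left(- \frac{1}{5}\right) + 1 \left(- \frac{1}{2}\right)}{8} = - \frac{\frac{3}{5} - \frac{1}{2}}{8} = \left(- \frac{1}{8}\right) \frac{1}{10} = - \frac{1}{80} \approx -0.0125$)
$w{\left(G \right)} = 5$
$Z{\left(I \right)} = 5$
$\left(Z{\left(-12 \right)} - 463\right)^{2} = \left(5 - 463\right)^{2} = \left(-458\right)^{2} = 209764$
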